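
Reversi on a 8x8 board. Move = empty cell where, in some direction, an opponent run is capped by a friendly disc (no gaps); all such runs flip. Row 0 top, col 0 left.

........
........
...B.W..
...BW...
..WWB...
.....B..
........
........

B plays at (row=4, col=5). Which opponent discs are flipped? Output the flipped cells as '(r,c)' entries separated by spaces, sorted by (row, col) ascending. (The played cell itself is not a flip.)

Answer: (3,4)

Derivation:
Dir NW: opp run (3,4) capped by B -> flip
Dir N: first cell '.' (not opp) -> no flip
Dir NE: first cell '.' (not opp) -> no flip
Dir W: first cell 'B' (not opp) -> no flip
Dir E: first cell '.' (not opp) -> no flip
Dir SW: first cell '.' (not opp) -> no flip
Dir S: first cell 'B' (not opp) -> no flip
Dir SE: first cell '.' (not opp) -> no flip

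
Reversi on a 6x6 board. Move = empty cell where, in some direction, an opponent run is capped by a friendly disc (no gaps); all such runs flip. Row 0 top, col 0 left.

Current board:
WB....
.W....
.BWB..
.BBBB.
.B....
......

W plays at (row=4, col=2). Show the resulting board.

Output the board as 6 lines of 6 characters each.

Answer: WB....
.W....
.BWB..
.BWBB.
.BW...
......

Derivation:
Place W at (4,2); scan 8 dirs for brackets.
Dir NW: opp run (3,1), next='.' -> no flip
Dir N: opp run (3,2) capped by W -> flip
Dir NE: opp run (3,3), next='.' -> no flip
Dir W: opp run (4,1), next='.' -> no flip
Dir E: first cell '.' (not opp) -> no flip
Dir SW: first cell '.' (not opp) -> no flip
Dir S: first cell '.' (not opp) -> no flip
Dir SE: first cell '.' (not opp) -> no flip
All flips: (3,2)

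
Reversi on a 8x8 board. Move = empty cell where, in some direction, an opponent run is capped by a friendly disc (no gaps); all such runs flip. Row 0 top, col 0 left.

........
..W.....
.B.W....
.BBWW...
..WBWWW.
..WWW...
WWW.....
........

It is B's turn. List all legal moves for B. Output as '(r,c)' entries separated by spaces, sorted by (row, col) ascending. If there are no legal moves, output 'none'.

Answer: (0,3) (1,3) (1,4) (2,5) (3,5) (4,1) (4,7) (6,3) (6,4) (6,5) (7,0) (7,2)

Derivation:
(0,1): no bracket -> illegal
(0,2): no bracket -> illegal
(0,3): flips 1 -> legal
(1,1): no bracket -> illegal
(1,3): flips 2 -> legal
(1,4): flips 1 -> legal
(2,2): no bracket -> illegal
(2,4): no bracket -> illegal
(2,5): flips 1 -> legal
(3,5): flips 2 -> legal
(3,6): no bracket -> illegal
(3,7): no bracket -> illegal
(4,1): flips 1 -> legal
(4,7): flips 3 -> legal
(5,0): no bracket -> illegal
(5,1): no bracket -> illegal
(5,5): no bracket -> illegal
(5,6): no bracket -> illegal
(5,7): no bracket -> illegal
(6,3): flips 1 -> legal
(6,4): flips 2 -> legal
(6,5): flips 1 -> legal
(7,0): flips 2 -> legal
(7,1): no bracket -> illegal
(7,2): flips 3 -> legal
(7,3): no bracket -> illegal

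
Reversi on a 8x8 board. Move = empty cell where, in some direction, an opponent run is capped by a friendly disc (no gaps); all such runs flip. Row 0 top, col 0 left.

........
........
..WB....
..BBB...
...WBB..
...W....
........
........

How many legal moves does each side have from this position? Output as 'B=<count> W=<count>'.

Answer: B=8 W=8

Derivation:
-- B to move --
(1,1): flips 1 -> legal
(1,2): flips 1 -> legal
(1,3): no bracket -> illegal
(2,1): flips 1 -> legal
(3,1): no bracket -> illegal
(4,2): flips 1 -> legal
(5,2): flips 1 -> legal
(5,4): flips 1 -> legal
(6,2): flips 1 -> legal
(6,3): flips 2 -> legal
(6,4): no bracket -> illegal
B mobility = 8
-- W to move --
(1,2): no bracket -> illegal
(1,3): flips 2 -> legal
(1,4): no bracket -> illegal
(2,1): flips 1 -> legal
(2,4): flips 1 -> legal
(2,5): flips 1 -> legal
(3,1): no bracket -> illegal
(3,5): flips 1 -> legal
(3,6): no bracket -> illegal
(4,1): no bracket -> illegal
(4,2): flips 1 -> legal
(4,6): flips 2 -> legal
(5,4): no bracket -> illegal
(5,5): flips 2 -> legal
(5,6): no bracket -> illegal
W mobility = 8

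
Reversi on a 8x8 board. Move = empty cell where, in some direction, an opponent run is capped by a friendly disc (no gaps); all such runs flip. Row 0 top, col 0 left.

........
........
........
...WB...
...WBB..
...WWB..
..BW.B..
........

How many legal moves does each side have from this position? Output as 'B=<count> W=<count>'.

Answer: B=6 W=10

Derivation:
-- B to move --
(2,2): flips 1 -> legal
(2,3): no bracket -> illegal
(2,4): no bracket -> illegal
(3,2): flips 3 -> legal
(4,2): flips 1 -> legal
(5,2): flips 3 -> legal
(6,4): flips 2 -> legal
(7,2): flips 2 -> legal
(7,3): no bracket -> illegal
(7,4): no bracket -> illegal
B mobility = 6
-- W to move --
(2,3): no bracket -> illegal
(2,4): flips 2 -> legal
(2,5): flips 1 -> legal
(3,5): flips 2 -> legal
(3,6): flips 1 -> legal
(4,6): flips 2 -> legal
(5,1): no bracket -> illegal
(5,2): no bracket -> illegal
(5,6): flips 1 -> legal
(6,1): flips 1 -> legal
(6,4): no bracket -> illegal
(6,6): flips 2 -> legal
(7,1): flips 1 -> legal
(7,2): no bracket -> illegal
(7,3): no bracket -> illegal
(7,4): no bracket -> illegal
(7,5): no bracket -> illegal
(7,6): flips 1 -> legal
W mobility = 10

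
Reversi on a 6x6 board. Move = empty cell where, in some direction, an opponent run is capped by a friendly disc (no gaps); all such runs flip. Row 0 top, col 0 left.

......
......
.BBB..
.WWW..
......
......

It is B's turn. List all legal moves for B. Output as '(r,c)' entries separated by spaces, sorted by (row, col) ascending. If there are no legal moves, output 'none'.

Answer: (4,0) (4,1) (4,2) (4,3) (4,4)

Derivation:
(2,0): no bracket -> illegal
(2,4): no bracket -> illegal
(3,0): no bracket -> illegal
(3,4): no bracket -> illegal
(4,0): flips 1 -> legal
(4,1): flips 2 -> legal
(4,2): flips 1 -> legal
(4,3): flips 2 -> legal
(4,4): flips 1 -> legal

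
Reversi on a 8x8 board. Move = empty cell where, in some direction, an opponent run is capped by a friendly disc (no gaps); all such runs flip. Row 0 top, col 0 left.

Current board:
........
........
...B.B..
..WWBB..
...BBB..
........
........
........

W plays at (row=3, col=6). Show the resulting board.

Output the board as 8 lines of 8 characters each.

Place W at (3,6); scan 8 dirs for brackets.
Dir NW: opp run (2,5), next='.' -> no flip
Dir N: first cell '.' (not opp) -> no flip
Dir NE: first cell '.' (not opp) -> no flip
Dir W: opp run (3,5) (3,4) capped by W -> flip
Dir E: first cell '.' (not opp) -> no flip
Dir SW: opp run (4,5), next='.' -> no flip
Dir S: first cell '.' (not opp) -> no flip
Dir SE: first cell '.' (not opp) -> no flip
All flips: (3,4) (3,5)

Answer: ........
........
...B.B..
..WWWWW.
...BBB..
........
........
........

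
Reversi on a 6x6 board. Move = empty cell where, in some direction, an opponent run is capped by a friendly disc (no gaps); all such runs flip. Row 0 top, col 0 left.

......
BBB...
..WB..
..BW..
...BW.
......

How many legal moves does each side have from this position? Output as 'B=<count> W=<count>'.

Answer: B=4 W=7

Derivation:
-- B to move --
(1,3): no bracket -> illegal
(2,1): flips 1 -> legal
(2,4): no bracket -> illegal
(3,1): no bracket -> illegal
(3,4): flips 1 -> legal
(3,5): no bracket -> illegal
(4,2): no bracket -> illegal
(4,5): flips 1 -> legal
(5,3): no bracket -> illegal
(5,4): no bracket -> illegal
(5,5): flips 3 -> legal
B mobility = 4
-- W to move --
(0,0): flips 1 -> legal
(0,1): no bracket -> illegal
(0,2): flips 1 -> legal
(0,3): no bracket -> illegal
(1,3): flips 1 -> legal
(1,4): no bracket -> illegal
(2,0): no bracket -> illegal
(2,1): no bracket -> illegal
(2,4): flips 1 -> legal
(3,1): flips 1 -> legal
(3,4): no bracket -> illegal
(4,1): no bracket -> illegal
(4,2): flips 2 -> legal
(5,2): no bracket -> illegal
(5,3): flips 1 -> legal
(5,4): no bracket -> illegal
W mobility = 7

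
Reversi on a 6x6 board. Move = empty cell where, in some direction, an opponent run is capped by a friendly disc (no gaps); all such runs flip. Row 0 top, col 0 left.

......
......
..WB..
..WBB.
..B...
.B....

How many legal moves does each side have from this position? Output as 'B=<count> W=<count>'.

-- B to move --
(1,1): flips 1 -> legal
(1,2): flips 2 -> legal
(1,3): no bracket -> illegal
(2,1): flips 1 -> legal
(3,1): flips 1 -> legal
(4,1): flips 1 -> legal
(4,3): no bracket -> illegal
B mobility = 5
-- W to move --
(1,2): no bracket -> illegal
(1,3): no bracket -> illegal
(1,4): flips 1 -> legal
(2,4): flips 1 -> legal
(2,5): no bracket -> illegal
(3,1): no bracket -> illegal
(3,5): flips 2 -> legal
(4,0): no bracket -> illegal
(4,1): no bracket -> illegal
(4,3): no bracket -> illegal
(4,4): flips 1 -> legal
(4,5): no bracket -> illegal
(5,0): no bracket -> illegal
(5,2): flips 1 -> legal
(5,3): no bracket -> illegal
W mobility = 5

Answer: B=5 W=5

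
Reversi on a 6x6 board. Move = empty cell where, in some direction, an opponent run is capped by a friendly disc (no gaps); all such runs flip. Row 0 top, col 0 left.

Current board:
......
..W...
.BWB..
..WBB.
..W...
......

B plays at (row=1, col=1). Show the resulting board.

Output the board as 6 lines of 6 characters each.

Place B at (1,1); scan 8 dirs for brackets.
Dir NW: first cell '.' (not opp) -> no flip
Dir N: first cell '.' (not opp) -> no flip
Dir NE: first cell '.' (not opp) -> no flip
Dir W: first cell '.' (not opp) -> no flip
Dir E: opp run (1,2), next='.' -> no flip
Dir SW: first cell '.' (not opp) -> no flip
Dir S: first cell 'B' (not opp) -> no flip
Dir SE: opp run (2,2) capped by B -> flip
All flips: (2,2)

Answer: ......
.BW...
.BBB..
..WBB.
..W...
......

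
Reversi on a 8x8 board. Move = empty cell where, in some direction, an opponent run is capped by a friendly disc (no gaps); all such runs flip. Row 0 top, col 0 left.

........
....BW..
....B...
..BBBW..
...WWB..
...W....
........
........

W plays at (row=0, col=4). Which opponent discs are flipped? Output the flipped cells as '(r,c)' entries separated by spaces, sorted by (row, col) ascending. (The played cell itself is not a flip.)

Answer: (1,4) (2,4) (3,4)

Derivation:
Dir NW: edge -> no flip
Dir N: edge -> no flip
Dir NE: edge -> no flip
Dir W: first cell '.' (not opp) -> no flip
Dir E: first cell '.' (not opp) -> no flip
Dir SW: first cell '.' (not opp) -> no flip
Dir S: opp run (1,4) (2,4) (3,4) capped by W -> flip
Dir SE: first cell 'W' (not opp) -> no flip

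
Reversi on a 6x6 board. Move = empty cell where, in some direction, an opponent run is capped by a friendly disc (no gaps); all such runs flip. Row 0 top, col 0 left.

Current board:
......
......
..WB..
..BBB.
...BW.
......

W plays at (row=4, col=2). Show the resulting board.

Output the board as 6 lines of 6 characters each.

Place W at (4,2); scan 8 dirs for brackets.
Dir NW: first cell '.' (not opp) -> no flip
Dir N: opp run (3,2) capped by W -> flip
Dir NE: opp run (3,3), next='.' -> no flip
Dir W: first cell '.' (not opp) -> no flip
Dir E: opp run (4,3) capped by W -> flip
Dir SW: first cell '.' (not opp) -> no flip
Dir S: first cell '.' (not opp) -> no flip
Dir SE: first cell '.' (not opp) -> no flip
All flips: (3,2) (4,3)

Answer: ......
......
..WB..
..WBB.
..WWW.
......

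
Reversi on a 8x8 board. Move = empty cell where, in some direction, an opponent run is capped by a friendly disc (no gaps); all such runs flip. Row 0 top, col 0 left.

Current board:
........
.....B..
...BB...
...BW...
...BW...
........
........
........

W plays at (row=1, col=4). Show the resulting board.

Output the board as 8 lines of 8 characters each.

Answer: ........
....WB..
...BW...
...BW...
...BW...
........
........
........

Derivation:
Place W at (1,4); scan 8 dirs for brackets.
Dir NW: first cell '.' (not opp) -> no flip
Dir N: first cell '.' (not opp) -> no flip
Dir NE: first cell '.' (not opp) -> no flip
Dir W: first cell '.' (not opp) -> no flip
Dir E: opp run (1,5), next='.' -> no flip
Dir SW: opp run (2,3), next='.' -> no flip
Dir S: opp run (2,4) capped by W -> flip
Dir SE: first cell '.' (not opp) -> no flip
All flips: (2,4)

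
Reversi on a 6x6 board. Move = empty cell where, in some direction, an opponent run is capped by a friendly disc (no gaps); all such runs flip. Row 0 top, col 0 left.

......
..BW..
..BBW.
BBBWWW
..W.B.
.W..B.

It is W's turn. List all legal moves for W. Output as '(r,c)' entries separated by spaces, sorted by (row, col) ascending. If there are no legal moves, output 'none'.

(0,1): flips 2 -> legal
(0,2): flips 3 -> legal
(0,3): no bracket -> illegal
(1,1): flips 2 -> legal
(1,4): no bracket -> illegal
(2,0): flips 1 -> legal
(2,1): flips 2 -> legal
(4,0): flips 2 -> legal
(4,1): no bracket -> illegal
(4,3): no bracket -> illegal
(4,5): no bracket -> illegal
(5,3): flips 1 -> legal
(5,5): flips 1 -> legal

Answer: (0,1) (0,2) (1,1) (2,0) (2,1) (4,0) (5,3) (5,5)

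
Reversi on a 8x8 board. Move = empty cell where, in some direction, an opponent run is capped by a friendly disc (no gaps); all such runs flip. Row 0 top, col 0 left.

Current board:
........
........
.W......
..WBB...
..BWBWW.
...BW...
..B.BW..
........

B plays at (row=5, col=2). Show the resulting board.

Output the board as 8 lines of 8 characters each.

Place B at (5,2); scan 8 dirs for brackets.
Dir NW: first cell '.' (not opp) -> no flip
Dir N: first cell 'B' (not opp) -> no flip
Dir NE: opp run (4,3) capped by B -> flip
Dir W: first cell '.' (not opp) -> no flip
Dir E: first cell 'B' (not opp) -> no flip
Dir SW: first cell '.' (not opp) -> no flip
Dir S: first cell 'B' (not opp) -> no flip
Dir SE: first cell '.' (not opp) -> no flip
All flips: (4,3)

Answer: ........
........
.W......
..WBB...
..BBBWW.
..BBW...
..B.BW..
........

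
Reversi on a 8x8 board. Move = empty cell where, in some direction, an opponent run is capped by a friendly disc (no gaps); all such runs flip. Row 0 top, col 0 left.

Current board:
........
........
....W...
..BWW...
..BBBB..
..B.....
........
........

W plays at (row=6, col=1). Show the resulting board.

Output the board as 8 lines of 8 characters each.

Place W at (6,1); scan 8 dirs for brackets.
Dir NW: first cell '.' (not opp) -> no flip
Dir N: first cell '.' (not opp) -> no flip
Dir NE: opp run (5,2) (4,3) capped by W -> flip
Dir W: first cell '.' (not opp) -> no flip
Dir E: first cell '.' (not opp) -> no flip
Dir SW: first cell '.' (not opp) -> no flip
Dir S: first cell '.' (not opp) -> no flip
Dir SE: first cell '.' (not opp) -> no flip
All flips: (4,3) (5,2)

Answer: ........
........
....W...
..BWW...
..BWBB..
..W.....
.W......
........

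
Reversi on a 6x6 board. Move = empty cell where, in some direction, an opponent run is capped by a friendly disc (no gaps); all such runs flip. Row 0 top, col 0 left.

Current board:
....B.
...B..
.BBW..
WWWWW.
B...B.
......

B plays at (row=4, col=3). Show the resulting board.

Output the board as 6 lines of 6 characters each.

Place B at (4,3); scan 8 dirs for brackets.
Dir NW: opp run (3,2) capped by B -> flip
Dir N: opp run (3,3) (2,3) capped by B -> flip
Dir NE: opp run (3,4), next='.' -> no flip
Dir W: first cell '.' (not opp) -> no flip
Dir E: first cell 'B' (not opp) -> no flip
Dir SW: first cell '.' (not opp) -> no flip
Dir S: first cell '.' (not opp) -> no flip
Dir SE: first cell '.' (not opp) -> no flip
All flips: (2,3) (3,2) (3,3)

Answer: ....B.
...B..
.BBB..
WWBBW.
B..BB.
......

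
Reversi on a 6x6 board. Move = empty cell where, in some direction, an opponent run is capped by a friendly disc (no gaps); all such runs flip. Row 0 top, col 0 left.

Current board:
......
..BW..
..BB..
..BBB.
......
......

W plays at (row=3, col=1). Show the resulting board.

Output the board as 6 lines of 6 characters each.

Place W at (3,1); scan 8 dirs for brackets.
Dir NW: first cell '.' (not opp) -> no flip
Dir N: first cell '.' (not opp) -> no flip
Dir NE: opp run (2,2) capped by W -> flip
Dir W: first cell '.' (not opp) -> no flip
Dir E: opp run (3,2) (3,3) (3,4), next='.' -> no flip
Dir SW: first cell '.' (not opp) -> no flip
Dir S: first cell '.' (not opp) -> no flip
Dir SE: first cell '.' (not opp) -> no flip
All flips: (2,2)

Answer: ......
..BW..
..WB..
.WBBB.
......
......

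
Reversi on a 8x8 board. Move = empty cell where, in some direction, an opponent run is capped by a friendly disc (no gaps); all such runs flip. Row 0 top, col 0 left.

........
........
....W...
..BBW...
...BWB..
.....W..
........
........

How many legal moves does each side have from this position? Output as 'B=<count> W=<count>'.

Answer: B=6 W=7

Derivation:
-- B to move --
(1,3): no bracket -> illegal
(1,4): no bracket -> illegal
(1,5): flips 1 -> legal
(2,3): flips 1 -> legal
(2,5): flips 1 -> legal
(3,5): flips 1 -> legal
(4,6): no bracket -> illegal
(5,3): no bracket -> illegal
(5,4): no bracket -> illegal
(5,6): no bracket -> illegal
(6,4): no bracket -> illegal
(6,5): flips 1 -> legal
(6,6): flips 2 -> legal
B mobility = 6
-- W to move --
(2,1): no bracket -> illegal
(2,2): flips 1 -> legal
(2,3): no bracket -> illegal
(3,1): flips 2 -> legal
(3,5): flips 1 -> legal
(3,6): no bracket -> illegal
(4,1): no bracket -> illegal
(4,2): flips 2 -> legal
(4,6): flips 1 -> legal
(5,2): flips 1 -> legal
(5,3): no bracket -> illegal
(5,4): no bracket -> illegal
(5,6): flips 1 -> legal
W mobility = 7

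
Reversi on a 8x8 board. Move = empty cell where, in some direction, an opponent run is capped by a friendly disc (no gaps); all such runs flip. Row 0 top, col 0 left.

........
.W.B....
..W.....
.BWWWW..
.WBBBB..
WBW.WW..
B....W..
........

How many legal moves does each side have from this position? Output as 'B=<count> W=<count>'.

Answer: B=17 W=10

Derivation:
-- B to move --
(0,0): flips 3 -> legal
(0,1): no bracket -> illegal
(0,2): no bracket -> illegal
(1,0): no bracket -> illegal
(1,2): flips 2 -> legal
(2,0): no bracket -> illegal
(2,1): flips 1 -> legal
(2,3): flips 2 -> legal
(2,4): flips 2 -> legal
(2,5): flips 2 -> legal
(2,6): flips 1 -> legal
(3,0): no bracket -> illegal
(3,6): flips 4 -> legal
(4,0): flips 2 -> legal
(4,6): no bracket -> illegal
(5,3): flips 1 -> legal
(5,6): no bracket -> illegal
(6,1): flips 1 -> legal
(6,2): flips 1 -> legal
(6,3): flips 1 -> legal
(6,4): flips 1 -> legal
(6,6): flips 1 -> legal
(7,4): no bracket -> illegal
(7,5): flips 2 -> legal
(7,6): flips 2 -> legal
B mobility = 17
-- W to move --
(0,2): no bracket -> illegal
(0,3): no bracket -> illegal
(0,4): flips 1 -> legal
(1,2): no bracket -> illegal
(1,4): no bracket -> illegal
(2,0): no bracket -> illegal
(2,1): flips 1 -> legal
(2,3): no bracket -> illegal
(2,4): no bracket -> illegal
(3,0): flips 1 -> legal
(3,6): flips 1 -> legal
(4,0): flips 1 -> legal
(4,6): flips 4 -> legal
(5,3): flips 2 -> legal
(5,6): flips 1 -> legal
(6,1): flips 1 -> legal
(6,2): no bracket -> illegal
(7,0): flips 1 -> legal
(7,1): no bracket -> illegal
W mobility = 10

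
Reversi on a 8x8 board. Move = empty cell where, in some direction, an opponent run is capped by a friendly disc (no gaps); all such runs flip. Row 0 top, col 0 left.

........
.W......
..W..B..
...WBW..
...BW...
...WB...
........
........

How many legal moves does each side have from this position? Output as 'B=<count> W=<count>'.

-- B to move --
(0,0): no bracket -> illegal
(0,1): no bracket -> illegal
(0,2): no bracket -> illegal
(1,0): no bracket -> illegal
(1,2): no bracket -> illegal
(1,3): no bracket -> illegal
(2,0): no bracket -> illegal
(2,1): no bracket -> illegal
(2,3): flips 1 -> legal
(2,4): no bracket -> illegal
(2,6): no bracket -> illegal
(3,1): no bracket -> illegal
(3,2): flips 1 -> legal
(3,6): flips 1 -> legal
(4,2): no bracket -> illegal
(4,5): flips 2 -> legal
(4,6): no bracket -> illegal
(5,2): flips 1 -> legal
(5,5): no bracket -> illegal
(6,2): no bracket -> illegal
(6,3): flips 1 -> legal
(6,4): no bracket -> illegal
B mobility = 6
-- W to move --
(1,4): no bracket -> illegal
(1,5): flips 1 -> legal
(1,6): no bracket -> illegal
(2,3): no bracket -> illegal
(2,4): flips 1 -> legal
(2,6): no bracket -> illegal
(3,2): no bracket -> illegal
(3,6): no bracket -> illegal
(4,2): flips 1 -> legal
(4,5): no bracket -> illegal
(5,2): no bracket -> illegal
(5,5): flips 1 -> legal
(6,3): no bracket -> illegal
(6,4): flips 1 -> legal
(6,5): no bracket -> illegal
W mobility = 5

Answer: B=6 W=5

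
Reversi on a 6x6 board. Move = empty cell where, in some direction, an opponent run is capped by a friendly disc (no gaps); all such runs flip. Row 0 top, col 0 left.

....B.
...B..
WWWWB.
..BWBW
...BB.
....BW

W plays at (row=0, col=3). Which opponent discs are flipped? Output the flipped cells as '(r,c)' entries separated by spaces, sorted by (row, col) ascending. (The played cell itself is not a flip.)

Dir NW: edge -> no flip
Dir N: edge -> no flip
Dir NE: edge -> no flip
Dir W: first cell '.' (not opp) -> no flip
Dir E: opp run (0,4), next='.' -> no flip
Dir SW: first cell '.' (not opp) -> no flip
Dir S: opp run (1,3) capped by W -> flip
Dir SE: first cell '.' (not opp) -> no flip

Answer: (1,3)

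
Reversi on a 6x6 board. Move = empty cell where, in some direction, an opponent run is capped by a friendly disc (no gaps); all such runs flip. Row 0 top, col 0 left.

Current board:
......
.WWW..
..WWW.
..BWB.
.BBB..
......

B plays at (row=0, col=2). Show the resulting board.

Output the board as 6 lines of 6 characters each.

Answer: ..B...
.WBW..
..BWW.
..BWB.
.BBB..
......

Derivation:
Place B at (0,2); scan 8 dirs for brackets.
Dir NW: edge -> no flip
Dir N: edge -> no flip
Dir NE: edge -> no flip
Dir W: first cell '.' (not opp) -> no flip
Dir E: first cell '.' (not opp) -> no flip
Dir SW: opp run (1,1), next='.' -> no flip
Dir S: opp run (1,2) (2,2) capped by B -> flip
Dir SE: opp run (1,3) (2,4), next='.' -> no flip
All flips: (1,2) (2,2)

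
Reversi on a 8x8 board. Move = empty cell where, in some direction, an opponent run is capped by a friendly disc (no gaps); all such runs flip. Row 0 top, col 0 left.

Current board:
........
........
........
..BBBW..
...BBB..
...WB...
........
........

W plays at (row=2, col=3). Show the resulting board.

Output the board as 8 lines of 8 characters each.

Answer: ........
........
...W....
..BWBW..
...WBB..
...WB...
........
........

Derivation:
Place W at (2,3); scan 8 dirs for brackets.
Dir NW: first cell '.' (not opp) -> no flip
Dir N: first cell '.' (not opp) -> no flip
Dir NE: first cell '.' (not opp) -> no flip
Dir W: first cell '.' (not opp) -> no flip
Dir E: first cell '.' (not opp) -> no flip
Dir SW: opp run (3,2), next='.' -> no flip
Dir S: opp run (3,3) (4,3) capped by W -> flip
Dir SE: opp run (3,4) (4,5), next='.' -> no flip
All flips: (3,3) (4,3)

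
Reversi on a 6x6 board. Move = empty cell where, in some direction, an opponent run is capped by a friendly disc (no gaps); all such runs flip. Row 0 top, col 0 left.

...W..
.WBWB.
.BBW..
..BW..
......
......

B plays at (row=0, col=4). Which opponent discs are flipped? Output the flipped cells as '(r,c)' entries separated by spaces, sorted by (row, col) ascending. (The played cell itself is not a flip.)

Answer: (1,3)

Derivation:
Dir NW: edge -> no flip
Dir N: edge -> no flip
Dir NE: edge -> no flip
Dir W: opp run (0,3), next='.' -> no flip
Dir E: first cell '.' (not opp) -> no flip
Dir SW: opp run (1,3) capped by B -> flip
Dir S: first cell 'B' (not opp) -> no flip
Dir SE: first cell '.' (not opp) -> no flip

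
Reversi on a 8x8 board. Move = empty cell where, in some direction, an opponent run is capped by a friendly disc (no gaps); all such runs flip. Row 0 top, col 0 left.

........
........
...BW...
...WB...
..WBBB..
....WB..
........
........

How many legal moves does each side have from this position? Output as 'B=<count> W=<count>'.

-- B to move --
(1,3): no bracket -> illegal
(1,4): flips 1 -> legal
(1,5): no bracket -> illegal
(2,2): flips 1 -> legal
(2,5): flips 1 -> legal
(3,1): no bracket -> illegal
(3,2): flips 1 -> legal
(3,5): no bracket -> illegal
(4,1): flips 1 -> legal
(5,1): no bracket -> illegal
(5,2): no bracket -> illegal
(5,3): flips 1 -> legal
(6,3): flips 1 -> legal
(6,4): flips 1 -> legal
(6,5): flips 1 -> legal
B mobility = 9
-- W to move --
(1,2): no bracket -> illegal
(1,3): flips 1 -> legal
(1,4): no bracket -> illegal
(2,2): flips 1 -> legal
(2,5): no bracket -> illegal
(3,2): flips 1 -> legal
(3,5): flips 1 -> legal
(3,6): flips 1 -> legal
(4,6): flips 3 -> legal
(5,2): no bracket -> illegal
(5,3): flips 1 -> legal
(5,6): flips 1 -> legal
(6,4): no bracket -> illegal
(6,5): no bracket -> illegal
(6,6): flips 2 -> legal
W mobility = 9

Answer: B=9 W=9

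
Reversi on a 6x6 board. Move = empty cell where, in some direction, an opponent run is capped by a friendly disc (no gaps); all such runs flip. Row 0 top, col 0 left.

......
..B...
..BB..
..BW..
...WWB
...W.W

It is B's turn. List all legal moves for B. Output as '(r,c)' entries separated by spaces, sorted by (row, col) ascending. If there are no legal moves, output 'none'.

(2,4): no bracket -> illegal
(3,4): flips 1 -> legal
(3,5): no bracket -> illegal
(4,2): flips 2 -> legal
(5,2): no bracket -> illegal
(5,4): flips 1 -> legal

Answer: (3,4) (4,2) (5,4)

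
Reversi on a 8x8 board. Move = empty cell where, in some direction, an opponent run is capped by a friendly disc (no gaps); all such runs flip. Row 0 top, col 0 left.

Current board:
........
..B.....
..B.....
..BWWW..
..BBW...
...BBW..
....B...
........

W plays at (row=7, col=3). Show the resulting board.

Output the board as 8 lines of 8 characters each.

Answer: ........
..B.....
..B.....
..BWWW..
..BBW...
...BBW..
....W...
...W....

Derivation:
Place W at (7,3); scan 8 dirs for brackets.
Dir NW: first cell '.' (not opp) -> no flip
Dir N: first cell '.' (not opp) -> no flip
Dir NE: opp run (6,4) capped by W -> flip
Dir W: first cell '.' (not opp) -> no flip
Dir E: first cell '.' (not opp) -> no flip
Dir SW: edge -> no flip
Dir S: edge -> no flip
Dir SE: edge -> no flip
All flips: (6,4)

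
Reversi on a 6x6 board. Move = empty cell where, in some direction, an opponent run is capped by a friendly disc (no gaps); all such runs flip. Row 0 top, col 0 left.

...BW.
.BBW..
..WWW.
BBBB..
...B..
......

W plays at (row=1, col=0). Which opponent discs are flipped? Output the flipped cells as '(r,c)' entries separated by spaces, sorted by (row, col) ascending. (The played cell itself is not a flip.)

Answer: (1,1) (1,2)

Derivation:
Dir NW: edge -> no flip
Dir N: first cell '.' (not opp) -> no flip
Dir NE: first cell '.' (not opp) -> no flip
Dir W: edge -> no flip
Dir E: opp run (1,1) (1,2) capped by W -> flip
Dir SW: edge -> no flip
Dir S: first cell '.' (not opp) -> no flip
Dir SE: first cell '.' (not opp) -> no flip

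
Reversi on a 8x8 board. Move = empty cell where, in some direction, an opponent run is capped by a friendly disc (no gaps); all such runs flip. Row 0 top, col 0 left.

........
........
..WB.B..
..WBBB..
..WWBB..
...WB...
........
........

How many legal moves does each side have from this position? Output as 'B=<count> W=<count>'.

Answer: B=8 W=9

Derivation:
-- B to move --
(1,1): flips 1 -> legal
(1,2): no bracket -> illegal
(1,3): no bracket -> illegal
(2,1): flips 3 -> legal
(3,1): flips 1 -> legal
(4,1): flips 3 -> legal
(5,1): flips 1 -> legal
(5,2): flips 2 -> legal
(6,2): flips 1 -> legal
(6,3): flips 2 -> legal
(6,4): no bracket -> illegal
B mobility = 8
-- W to move --
(1,2): no bracket -> illegal
(1,3): flips 2 -> legal
(1,4): flips 1 -> legal
(1,5): no bracket -> illegal
(1,6): flips 2 -> legal
(2,4): flips 2 -> legal
(2,6): flips 2 -> legal
(3,6): flips 3 -> legal
(4,6): flips 2 -> legal
(5,5): flips 3 -> legal
(5,6): no bracket -> illegal
(6,3): no bracket -> illegal
(6,4): no bracket -> illegal
(6,5): flips 1 -> legal
W mobility = 9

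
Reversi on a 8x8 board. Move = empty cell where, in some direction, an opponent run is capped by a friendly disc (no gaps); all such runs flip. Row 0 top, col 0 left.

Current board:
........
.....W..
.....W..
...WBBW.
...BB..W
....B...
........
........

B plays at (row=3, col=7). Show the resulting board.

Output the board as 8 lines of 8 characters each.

Answer: ........
.....W..
.....W..
...WBBBB
...BB..W
....B...
........
........

Derivation:
Place B at (3,7); scan 8 dirs for brackets.
Dir NW: first cell '.' (not opp) -> no flip
Dir N: first cell '.' (not opp) -> no flip
Dir NE: edge -> no flip
Dir W: opp run (3,6) capped by B -> flip
Dir E: edge -> no flip
Dir SW: first cell '.' (not opp) -> no flip
Dir S: opp run (4,7), next='.' -> no flip
Dir SE: edge -> no flip
All flips: (3,6)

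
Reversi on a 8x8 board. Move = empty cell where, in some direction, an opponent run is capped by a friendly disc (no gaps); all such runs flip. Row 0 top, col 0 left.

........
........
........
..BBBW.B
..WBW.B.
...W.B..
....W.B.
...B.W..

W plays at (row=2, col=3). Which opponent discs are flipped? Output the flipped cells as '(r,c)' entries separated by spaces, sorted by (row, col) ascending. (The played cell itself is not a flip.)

Answer: (3,3) (4,3)

Derivation:
Dir NW: first cell '.' (not opp) -> no flip
Dir N: first cell '.' (not opp) -> no flip
Dir NE: first cell '.' (not opp) -> no flip
Dir W: first cell '.' (not opp) -> no flip
Dir E: first cell '.' (not opp) -> no flip
Dir SW: opp run (3,2), next='.' -> no flip
Dir S: opp run (3,3) (4,3) capped by W -> flip
Dir SE: opp run (3,4), next='.' -> no flip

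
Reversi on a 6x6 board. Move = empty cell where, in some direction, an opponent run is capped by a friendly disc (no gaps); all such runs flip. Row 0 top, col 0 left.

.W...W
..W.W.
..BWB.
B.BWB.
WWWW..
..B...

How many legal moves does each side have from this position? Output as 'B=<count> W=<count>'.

-- B to move --
(0,0): no bracket -> illegal
(0,2): flips 1 -> legal
(0,3): no bracket -> illegal
(0,4): flips 1 -> legal
(1,0): no bracket -> illegal
(1,1): no bracket -> illegal
(1,3): no bracket -> illegal
(1,5): no bracket -> illegal
(2,1): no bracket -> illegal
(2,5): no bracket -> illegal
(3,1): no bracket -> illegal
(4,4): flips 1 -> legal
(5,0): flips 2 -> legal
(5,1): flips 2 -> legal
(5,3): no bracket -> illegal
(5,4): flips 1 -> legal
B mobility = 6
-- W to move --
(1,1): flips 1 -> legal
(1,3): no bracket -> illegal
(1,5): flips 1 -> legal
(2,0): flips 1 -> legal
(2,1): flips 2 -> legal
(2,5): flips 2 -> legal
(3,1): flips 1 -> legal
(3,5): flips 1 -> legal
(4,4): flips 2 -> legal
(4,5): flips 1 -> legal
(5,1): no bracket -> illegal
(5,3): no bracket -> illegal
W mobility = 9

Answer: B=6 W=9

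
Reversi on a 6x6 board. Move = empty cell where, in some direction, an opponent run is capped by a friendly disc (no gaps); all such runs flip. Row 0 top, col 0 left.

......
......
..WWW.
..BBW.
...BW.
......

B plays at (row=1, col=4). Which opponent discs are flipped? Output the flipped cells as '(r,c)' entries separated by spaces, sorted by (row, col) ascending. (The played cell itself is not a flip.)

Dir NW: first cell '.' (not opp) -> no flip
Dir N: first cell '.' (not opp) -> no flip
Dir NE: first cell '.' (not opp) -> no flip
Dir W: first cell '.' (not opp) -> no flip
Dir E: first cell '.' (not opp) -> no flip
Dir SW: opp run (2,3) capped by B -> flip
Dir S: opp run (2,4) (3,4) (4,4), next='.' -> no flip
Dir SE: first cell '.' (not opp) -> no flip

Answer: (2,3)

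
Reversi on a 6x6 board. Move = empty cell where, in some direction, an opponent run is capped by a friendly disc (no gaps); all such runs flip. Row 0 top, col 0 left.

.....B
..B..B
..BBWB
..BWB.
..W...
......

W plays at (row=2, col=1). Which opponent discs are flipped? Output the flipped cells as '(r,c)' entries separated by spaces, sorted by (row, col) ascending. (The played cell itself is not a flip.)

Answer: (2,2) (2,3)

Derivation:
Dir NW: first cell '.' (not opp) -> no flip
Dir N: first cell '.' (not opp) -> no flip
Dir NE: opp run (1,2), next='.' -> no flip
Dir W: first cell '.' (not opp) -> no flip
Dir E: opp run (2,2) (2,3) capped by W -> flip
Dir SW: first cell '.' (not opp) -> no flip
Dir S: first cell '.' (not opp) -> no flip
Dir SE: opp run (3,2), next='.' -> no flip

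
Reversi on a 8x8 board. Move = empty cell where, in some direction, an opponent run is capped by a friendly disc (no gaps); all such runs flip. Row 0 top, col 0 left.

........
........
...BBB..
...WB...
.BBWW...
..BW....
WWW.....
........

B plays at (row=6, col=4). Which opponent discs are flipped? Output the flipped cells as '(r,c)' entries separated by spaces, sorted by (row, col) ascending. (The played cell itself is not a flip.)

Answer: (5,3)

Derivation:
Dir NW: opp run (5,3) capped by B -> flip
Dir N: first cell '.' (not opp) -> no flip
Dir NE: first cell '.' (not opp) -> no flip
Dir W: first cell '.' (not opp) -> no flip
Dir E: first cell '.' (not opp) -> no flip
Dir SW: first cell '.' (not opp) -> no flip
Dir S: first cell '.' (not opp) -> no flip
Dir SE: first cell '.' (not opp) -> no flip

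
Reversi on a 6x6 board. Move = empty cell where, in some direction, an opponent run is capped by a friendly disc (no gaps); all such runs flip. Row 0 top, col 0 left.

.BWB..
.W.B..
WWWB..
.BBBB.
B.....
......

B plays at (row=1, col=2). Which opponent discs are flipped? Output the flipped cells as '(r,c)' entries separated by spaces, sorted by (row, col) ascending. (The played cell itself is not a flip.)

Answer: (2,2)

Derivation:
Dir NW: first cell 'B' (not opp) -> no flip
Dir N: opp run (0,2), next=edge -> no flip
Dir NE: first cell 'B' (not opp) -> no flip
Dir W: opp run (1,1), next='.' -> no flip
Dir E: first cell 'B' (not opp) -> no flip
Dir SW: opp run (2,1), next='.' -> no flip
Dir S: opp run (2,2) capped by B -> flip
Dir SE: first cell 'B' (not opp) -> no flip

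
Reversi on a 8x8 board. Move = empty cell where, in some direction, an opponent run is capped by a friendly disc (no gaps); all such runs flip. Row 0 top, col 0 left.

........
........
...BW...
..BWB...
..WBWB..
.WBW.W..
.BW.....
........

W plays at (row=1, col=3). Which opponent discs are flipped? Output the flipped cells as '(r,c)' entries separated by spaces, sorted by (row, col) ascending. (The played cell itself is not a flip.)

Dir NW: first cell '.' (not opp) -> no flip
Dir N: first cell '.' (not opp) -> no flip
Dir NE: first cell '.' (not opp) -> no flip
Dir W: first cell '.' (not opp) -> no flip
Dir E: first cell '.' (not opp) -> no flip
Dir SW: first cell '.' (not opp) -> no flip
Dir S: opp run (2,3) capped by W -> flip
Dir SE: first cell 'W' (not opp) -> no flip

Answer: (2,3)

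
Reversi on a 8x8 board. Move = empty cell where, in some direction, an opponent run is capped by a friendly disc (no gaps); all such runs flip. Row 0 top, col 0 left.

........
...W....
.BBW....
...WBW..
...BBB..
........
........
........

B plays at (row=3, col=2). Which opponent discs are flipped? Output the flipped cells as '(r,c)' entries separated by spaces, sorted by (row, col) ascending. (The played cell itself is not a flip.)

Answer: (3,3)

Derivation:
Dir NW: first cell 'B' (not opp) -> no flip
Dir N: first cell 'B' (not opp) -> no flip
Dir NE: opp run (2,3), next='.' -> no flip
Dir W: first cell '.' (not opp) -> no flip
Dir E: opp run (3,3) capped by B -> flip
Dir SW: first cell '.' (not opp) -> no flip
Dir S: first cell '.' (not opp) -> no flip
Dir SE: first cell 'B' (not opp) -> no flip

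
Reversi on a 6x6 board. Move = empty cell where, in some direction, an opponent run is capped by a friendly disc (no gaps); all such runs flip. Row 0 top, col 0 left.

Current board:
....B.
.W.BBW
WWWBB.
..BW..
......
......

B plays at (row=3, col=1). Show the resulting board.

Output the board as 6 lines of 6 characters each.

Place B at (3,1); scan 8 dirs for brackets.
Dir NW: opp run (2,0), next=edge -> no flip
Dir N: opp run (2,1) (1,1), next='.' -> no flip
Dir NE: opp run (2,2) capped by B -> flip
Dir W: first cell '.' (not opp) -> no flip
Dir E: first cell 'B' (not opp) -> no flip
Dir SW: first cell '.' (not opp) -> no flip
Dir S: first cell '.' (not opp) -> no flip
Dir SE: first cell '.' (not opp) -> no flip
All flips: (2,2)

Answer: ....B.
.W.BBW
WWBBB.
.BBW..
......
......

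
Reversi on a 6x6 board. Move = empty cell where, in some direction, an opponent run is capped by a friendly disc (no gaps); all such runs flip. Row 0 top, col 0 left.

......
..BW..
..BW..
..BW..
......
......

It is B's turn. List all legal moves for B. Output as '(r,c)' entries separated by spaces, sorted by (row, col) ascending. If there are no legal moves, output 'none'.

(0,2): no bracket -> illegal
(0,3): no bracket -> illegal
(0,4): flips 1 -> legal
(1,4): flips 2 -> legal
(2,4): flips 1 -> legal
(3,4): flips 2 -> legal
(4,2): no bracket -> illegal
(4,3): no bracket -> illegal
(4,4): flips 1 -> legal

Answer: (0,4) (1,4) (2,4) (3,4) (4,4)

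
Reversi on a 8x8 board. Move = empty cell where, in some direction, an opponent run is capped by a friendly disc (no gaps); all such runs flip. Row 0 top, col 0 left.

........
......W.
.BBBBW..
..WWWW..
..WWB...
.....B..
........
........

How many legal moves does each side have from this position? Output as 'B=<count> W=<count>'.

Answer: B=8 W=11

Derivation:
-- B to move --
(0,5): no bracket -> illegal
(0,6): no bracket -> illegal
(0,7): no bracket -> illegal
(1,4): no bracket -> illegal
(1,5): no bracket -> illegal
(1,7): no bracket -> illegal
(2,6): flips 2 -> legal
(2,7): no bracket -> illegal
(3,1): no bracket -> illegal
(3,6): no bracket -> illegal
(4,1): flips 3 -> legal
(4,5): flips 1 -> legal
(4,6): flips 1 -> legal
(5,1): flips 2 -> legal
(5,2): flips 2 -> legal
(5,3): flips 2 -> legal
(5,4): flips 2 -> legal
B mobility = 8
-- W to move --
(1,0): flips 1 -> legal
(1,1): flips 1 -> legal
(1,2): flips 2 -> legal
(1,3): flips 2 -> legal
(1,4): flips 2 -> legal
(1,5): flips 1 -> legal
(2,0): flips 4 -> legal
(3,0): no bracket -> illegal
(3,1): no bracket -> illegal
(4,5): flips 1 -> legal
(4,6): no bracket -> illegal
(5,3): flips 1 -> legal
(5,4): flips 1 -> legal
(5,6): no bracket -> illegal
(6,4): no bracket -> illegal
(6,5): no bracket -> illegal
(6,6): flips 2 -> legal
W mobility = 11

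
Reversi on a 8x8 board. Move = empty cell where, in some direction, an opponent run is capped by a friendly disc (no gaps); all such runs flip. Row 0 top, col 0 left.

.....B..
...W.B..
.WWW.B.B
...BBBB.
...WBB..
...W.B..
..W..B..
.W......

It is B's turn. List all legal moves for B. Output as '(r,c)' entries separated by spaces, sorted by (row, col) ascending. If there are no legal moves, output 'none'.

(0,2): no bracket -> illegal
(0,3): flips 2 -> legal
(0,4): no bracket -> illegal
(1,0): no bracket -> illegal
(1,1): flips 1 -> legal
(1,2): flips 1 -> legal
(1,4): no bracket -> illegal
(2,0): no bracket -> illegal
(2,4): no bracket -> illegal
(3,0): no bracket -> illegal
(3,1): no bracket -> illegal
(3,2): no bracket -> illegal
(4,2): flips 1 -> legal
(5,1): no bracket -> illegal
(5,2): flips 1 -> legal
(5,4): no bracket -> illegal
(6,0): no bracket -> illegal
(6,1): no bracket -> illegal
(6,3): flips 2 -> legal
(6,4): no bracket -> illegal
(7,0): no bracket -> illegal
(7,2): no bracket -> illegal
(7,3): no bracket -> illegal

Answer: (0,3) (1,1) (1,2) (4,2) (5,2) (6,3)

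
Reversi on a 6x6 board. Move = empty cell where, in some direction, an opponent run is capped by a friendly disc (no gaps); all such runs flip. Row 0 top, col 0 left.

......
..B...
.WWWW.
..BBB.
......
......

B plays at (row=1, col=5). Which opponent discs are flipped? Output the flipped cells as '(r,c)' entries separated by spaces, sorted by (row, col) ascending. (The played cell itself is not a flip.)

Dir NW: first cell '.' (not opp) -> no flip
Dir N: first cell '.' (not opp) -> no flip
Dir NE: edge -> no flip
Dir W: first cell '.' (not opp) -> no flip
Dir E: edge -> no flip
Dir SW: opp run (2,4) capped by B -> flip
Dir S: first cell '.' (not opp) -> no flip
Dir SE: edge -> no flip

Answer: (2,4)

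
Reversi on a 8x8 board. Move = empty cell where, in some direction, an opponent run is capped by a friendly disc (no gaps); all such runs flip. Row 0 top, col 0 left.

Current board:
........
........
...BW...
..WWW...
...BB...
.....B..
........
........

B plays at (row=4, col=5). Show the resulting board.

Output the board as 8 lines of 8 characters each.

Answer: ........
........
...BW...
..WWB...
...BBB..
.....B..
........
........

Derivation:
Place B at (4,5); scan 8 dirs for brackets.
Dir NW: opp run (3,4) capped by B -> flip
Dir N: first cell '.' (not opp) -> no flip
Dir NE: first cell '.' (not opp) -> no flip
Dir W: first cell 'B' (not opp) -> no flip
Dir E: first cell '.' (not opp) -> no flip
Dir SW: first cell '.' (not opp) -> no flip
Dir S: first cell 'B' (not opp) -> no flip
Dir SE: first cell '.' (not opp) -> no flip
All flips: (3,4)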